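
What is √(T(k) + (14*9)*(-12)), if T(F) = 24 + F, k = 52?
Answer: 2*I*√359 ≈ 37.895*I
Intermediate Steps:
√(T(k) + (14*9)*(-12)) = √((24 + 52) + (14*9)*(-12)) = √(76 + 126*(-12)) = √(76 - 1512) = √(-1436) = 2*I*√359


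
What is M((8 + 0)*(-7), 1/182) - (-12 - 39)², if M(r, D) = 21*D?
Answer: -67623/26 ≈ -2600.9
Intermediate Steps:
M((8 + 0)*(-7), 1/182) - (-12 - 39)² = 21/182 - (-12 - 39)² = 21*(1/182) - 1*(-51)² = 3/26 - 1*2601 = 3/26 - 2601 = -67623/26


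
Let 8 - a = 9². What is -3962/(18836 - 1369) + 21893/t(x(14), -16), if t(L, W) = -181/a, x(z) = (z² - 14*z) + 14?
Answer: 27914850141/3161527 ≈ 8829.5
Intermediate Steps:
a = -73 (a = 8 - 1*9² = 8 - 1*81 = 8 - 81 = -73)
x(z) = 14 + z² - 14*z
t(L, W) = 181/73 (t(L, W) = -181/(-73) = -181*(-1/73) = 181/73)
-3962/(18836 - 1369) + 21893/t(x(14), -16) = -3962/(18836 - 1369) + 21893/(181/73) = -3962/17467 + 21893*(73/181) = -3962*1/17467 + 1598189/181 = -3962/17467 + 1598189/181 = 27914850141/3161527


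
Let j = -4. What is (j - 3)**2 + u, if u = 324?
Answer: 373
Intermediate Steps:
(j - 3)**2 + u = (-4 - 3)**2 + 324 = (-7)**2 + 324 = 49 + 324 = 373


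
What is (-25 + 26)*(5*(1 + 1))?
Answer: 10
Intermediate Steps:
(-25 + 26)*(5*(1 + 1)) = 1*(5*2) = 1*10 = 10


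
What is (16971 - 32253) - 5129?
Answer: -20411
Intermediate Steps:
(16971 - 32253) - 5129 = -15282 - 5129 = -20411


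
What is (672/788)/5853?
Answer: 56/384347 ≈ 0.00014570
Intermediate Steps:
(672/788)/5853 = (672*(1/788))*(1/5853) = (168/197)*(1/5853) = 56/384347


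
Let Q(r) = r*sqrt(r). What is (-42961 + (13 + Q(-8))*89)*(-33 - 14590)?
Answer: 611299892 + 20823152*I*sqrt(2) ≈ 6.113e+8 + 2.9448e+7*I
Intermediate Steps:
Q(r) = r**(3/2)
(-42961 + (13 + Q(-8))*89)*(-33 - 14590) = (-42961 + (13 + (-8)**(3/2))*89)*(-33 - 14590) = (-42961 + (13 - 16*I*sqrt(2))*89)*(-14623) = (-42961 + (1157 - 1424*I*sqrt(2)))*(-14623) = (-41804 - 1424*I*sqrt(2))*(-14623) = 611299892 + 20823152*I*sqrt(2)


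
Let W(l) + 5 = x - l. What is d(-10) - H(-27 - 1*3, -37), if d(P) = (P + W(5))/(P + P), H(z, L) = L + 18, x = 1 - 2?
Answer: 401/20 ≈ 20.050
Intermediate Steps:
x = -1
H(z, L) = 18 + L
W(l) = -6 - l (W(l) = -5 + (-1 - l) = -6 - l)
d(P) = (-11 + P)/(2*P) (d(P) = (P + (-6 - 1*5))/(P + P) = (P + (-6 - 5))/((2*P)) = (P - 11)*(1/(2*P)) = (-11 + P)*(1/(2*P)) = (-11 + P)/(2*P))
d(-10) - H(-27 - 1*3, -37) = (½)*(-11 - 10)/(-10) - (18 - 37) = (½)*(-⅒)*(-21) - 1*(-19) = 21/20 + 19 = 401/20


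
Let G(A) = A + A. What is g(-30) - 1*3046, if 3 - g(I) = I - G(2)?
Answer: -3009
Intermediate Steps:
G(A) = 2*A
g(I) = 7 - I (g(I) = 3 - (I - 2*2) = 3 - (I - 1*4) = 3 - (I - 4) = 3 - (-4 + I) = 3 + (4 - I) = 7 - I)
g(-30) - 1*3046 = (7 - 1*(-30)) - 1*3046 = (7 + 30) - 3046 = 37 - 3046 = -3009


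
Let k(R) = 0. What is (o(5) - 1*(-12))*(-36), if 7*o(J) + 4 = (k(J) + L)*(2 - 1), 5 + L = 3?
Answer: -2808/7 ≈ -401.14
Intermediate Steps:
L = -2 (L = -5 + 3 = -2)
o(J) = -6/7 (o(J) = -4/7 + ((0 - 2)*(2 - 1))/7 = -4/7 + (-2*1)/7 = -4/7 + (⅐)*(-2) = -4/7 - 2/7 = -6/7)
(o(5) - 1*(-12))*(-36) = (-6/7 - 1*(-12))*(-36) = (-6/7 + 12)*(-36) = (78/7)*(-36) = -2808/7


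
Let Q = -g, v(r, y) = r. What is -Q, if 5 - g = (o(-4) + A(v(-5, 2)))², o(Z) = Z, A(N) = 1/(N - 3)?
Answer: -769/64 ≈ -12.016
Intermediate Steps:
A(N) = 1/(-3 + N)
g = -769/64 (g = 5 - (-4 + 1/(-3 - 5))² = 5 - (-4 + 1/(-8))² = 5 - (-4 - ⅛)² = 5 - (-33/8)² = 5 - 1*1089/64 = 5 - 1089/64 = -769/64 ≈ -12.016)
Q = 769/64 (Q = -1*(-769/64) = 769/64 ≈ 12.016)
-Q = -1*769/64 = -769/64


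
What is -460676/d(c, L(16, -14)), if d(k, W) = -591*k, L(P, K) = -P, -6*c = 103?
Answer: -921352/20291 ≈ -45.407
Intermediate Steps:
c = -103/6 (c = -⅙*103 = -103/6 ≈ -17.167)
-460676/d(c, L(16, -14)) = -460676/((-591*(-103/6))) = -460676/20291/2 = -460676*2/20291 = -921352/20291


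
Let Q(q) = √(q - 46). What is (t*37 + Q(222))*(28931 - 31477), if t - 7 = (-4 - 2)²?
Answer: -4050686 - 10184*√11 ≈ -4.0845e+6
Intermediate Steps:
t = 43 (t = 7 + (-4 - 2)² = 7 + (-6)² = 7 + 36 = 43)
Q(q) = √(-46 + q)
(t*37 + Q(222))*(28931 - 31477) = (43*37 + √(-46 + 222))*(28931 - 31477) = (1591 + √176)*(-2546) = (1591 + 4*√11)*(-2546) = -4050686 - 10184*√11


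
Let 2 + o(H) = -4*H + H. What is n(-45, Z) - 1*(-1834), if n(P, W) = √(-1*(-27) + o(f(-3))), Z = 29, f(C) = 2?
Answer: 1834 + √19 ≈ 1838.4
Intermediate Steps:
o(H) = -2 - 3*H (o(H) = -2 + (-4*H + H) = -2 - 3*H)
n(P, W) = √19 (n(P, W) = √(-1*(-27) + (-2 - 3*2)) = √(27 + (-2 - 6)) = √(27 - 8) = √19)
n(-45, Z) - 1*(-1834) = √19 - 1*(-1834) = √19 + 1834 = 1834 + √19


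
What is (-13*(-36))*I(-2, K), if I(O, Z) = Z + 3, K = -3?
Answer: 0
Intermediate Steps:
I(O, Z) = 3 + Z
(-13*(-36))*I(-2, K) = (-13*(-36))*(3 - 3) = 468*0 = 0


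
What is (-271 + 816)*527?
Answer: 287215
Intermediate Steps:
(-271 + 816)*527 = 545*527 = 287215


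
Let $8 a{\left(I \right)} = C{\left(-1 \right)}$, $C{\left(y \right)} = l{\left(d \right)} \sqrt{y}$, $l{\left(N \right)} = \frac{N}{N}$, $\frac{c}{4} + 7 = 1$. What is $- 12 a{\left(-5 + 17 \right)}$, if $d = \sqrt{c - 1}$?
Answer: $- \frac{3 i}{2} \approx - 1.5 i$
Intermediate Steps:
$c = -24$ ($c = -28 + 4 \cdot 1 = -28 + 4 = -24$)
$d = 5 i$ ($d = \sqrt{-24 - 1} = \sqrt{-25} = 5 i \approx 5.0 i$)
$l{\left(N \right)} = 1$
$C{\left(y \right)} = \sqrt{y}$ ($C{\left(y \right)} = 1 \sqrt{y} = \sqrt{y}$)
$a{\left(I \right)} = \frac{i}{8}$ ($a{\left(I \right)} = \frac{\sqrt{-1}}{8} = \frac{i}{8}$)
$- 12 a{\left(-5 + 17 \right)} = - 12 \frac{i}{8} = - \frac{3 i}{2}$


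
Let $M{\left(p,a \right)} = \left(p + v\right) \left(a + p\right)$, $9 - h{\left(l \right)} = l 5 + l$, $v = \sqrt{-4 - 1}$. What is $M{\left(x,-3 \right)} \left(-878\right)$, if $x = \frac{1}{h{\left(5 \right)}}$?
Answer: $- \frac{56192}{441} + \frac{56192 i \sqrt{5}}{21} \approx -127.42 + 5983.3 i$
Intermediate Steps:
$v = i \sqrt{5}$ ($v = \sqrt{-5} = i \sqrt{5} \approx 2.2361 i$)
$h{\left(l \right)} = 9 - 6 l$ ($h{\left(l \right)} = 9 - \left(l 5 + l\right) = 9 - \left(5 l + l\right) = 9 - 6 l$)
$x = - \frac{1}{21}$ ($x = \frac{1}{9 - 30} = \frac{1}{-21} = - \frac{1}{21} \approx -0.047619$)
$M{\left(p,a \right)} = \left(a + p\right) \left(p + i \sqrt{5}\right)$ ($M{\left(p,a \right)} = \left(p + i \sqrt{5}\right) \left(a + p\right) = \left(a + p\right) \left(p + i \sqrt{5}\right)$)
$M{\left(x,-3 \right)} \left(-878\right) = \left(\left(- \frac{1}{21}\right)^{2} - - \frac{1}{7} + i \left(-3\right) \sqrt{5} + i \left(- \frac{1}{21}\right) \sqrt{5}\right) \left(-878\right) = \left(\frac{1}{441} + \frac{1}{7} - 3 i \sqrt{5} - \frac{i \sqrt{5}}{21}\right) \left(-878\right) = \left(\frac{64}{441} - \frac{64 i \sqrt{5}}{21}\right) \left(-878\right) = - \frac{56192}{441} + \frac{56192 i \sqrt{5}}{21}$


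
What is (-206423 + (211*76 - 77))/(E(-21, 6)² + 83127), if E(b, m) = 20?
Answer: -190464/83527 ≈ -2.2803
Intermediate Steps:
(-206423 + (211*76 - 77))/(E(-21, 6)² + 83127) = (-206423 + (211*76 - 77))/(20² + 83127) = (-206423 + (16036 - 77))/(400 + 83127) = (-206423 + 15959)/83527 = -190464*1/83527 = -190464/83527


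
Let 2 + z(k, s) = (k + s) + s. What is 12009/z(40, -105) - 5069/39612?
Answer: -59571547/851658 ≈ -69.948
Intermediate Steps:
z(k, s) = -2 + k + 2*s (z(k, s) = -2 + ((k + s) + s) = -2 + (k + 2*s) = -2 + k + 2*s)
12009/z(40, -105) - 5069/39612 = 12009/(-2 + 40 + 2*(-105)) - 5069/39612 = 12009/(-2 + 40 - 210) - 5069*1/39612 = 12009/(-172) - 5069/39612 = 12009*(-1/172) - 5069/39612 = -12009/172 - 5069/39612 = -59571547/851658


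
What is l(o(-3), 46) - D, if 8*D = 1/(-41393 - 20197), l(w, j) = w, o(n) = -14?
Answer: -6898079/492720 ≈ -14.000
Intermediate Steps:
D = -1/492720 (D = 1/(8*(-41393 - 20197)) = (⅛)/(-61590) = (⅛)*(-1/61590) = -1/492720 ≈ -2.0295e-6)
l(o(-3), 46) - D = -14 - 1*(-1/492720) = -14 + 1/492720 = -6898079/492720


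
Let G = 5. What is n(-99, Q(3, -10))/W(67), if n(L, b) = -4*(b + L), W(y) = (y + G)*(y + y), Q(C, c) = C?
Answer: 8/201 ≈ 0.039801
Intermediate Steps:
W(y) = 2*y*(5 + y) (W(y) = (y + 5)*(y + y) = (5 + y)*(2*y) = 2*y*(5 + y))
n(L, b) = -4*L - 4*b (n(L, b) = -4*(L + b) = -4*L - 4*b)
n(-99, Q(3, -10))/W(67) = (-4*(-99) - 4*3)/((2*67*(5 + 67))) = (396 - 12)/((2*67*72)) = 384/9648 = 384*(1/9648) = 8/201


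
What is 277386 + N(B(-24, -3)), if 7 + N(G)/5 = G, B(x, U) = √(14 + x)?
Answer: 277351 + 5*I*√10 ≈ 2.7735e+5 + 15.811*I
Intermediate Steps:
N(G) = -35 + 5*G
277386 + N(B(-24, -3)) = 277386 + (-35 + 5*√(14 - 24)) = 277386 + (-35 + 5*√(-10)) = 277386 + (-35 + 5*(I*√10)) = 277386 + (-35 + 5*I*√10) = 277351 + 5*I*√10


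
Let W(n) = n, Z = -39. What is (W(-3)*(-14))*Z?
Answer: -1638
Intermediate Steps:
(W(-3)*(-14))*Z = -3*(-14)*(-39) = 42*(-39) = -1638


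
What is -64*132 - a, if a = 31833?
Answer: -40281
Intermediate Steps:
-64*132 - a = -64*132 - 1*31833 = -8448 - 31833 = -40281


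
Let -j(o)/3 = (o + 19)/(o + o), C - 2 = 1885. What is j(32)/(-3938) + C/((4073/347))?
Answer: 165028404417/1026526336 ≈ 160.76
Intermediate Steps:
C = 1887 (C = 2 + 1885 = 1887)
j(o) = -3*(19 + o)/(2*o) (j(o) = -3*(o + 19)/(o + o) = -3*(19 + o)/(2*o))
j(32)/(-3938) + C/((4073/347)) = ((3/2)*(-19 - 1*32)/32)/(-3938) + 1887/((4073/347)) = ((3/2)*(1/32)*(-19 - 32))*(-1/3938) + 1887/((4073*(1/347))) = ((3/2)*(1/32)*(-51))*(-1/3938) + 1887/(4073/347) = -153/64*(-1/3938) + 1887*(347/4073) = 153/252032 + 654789/4073 = 165028404417/1026526336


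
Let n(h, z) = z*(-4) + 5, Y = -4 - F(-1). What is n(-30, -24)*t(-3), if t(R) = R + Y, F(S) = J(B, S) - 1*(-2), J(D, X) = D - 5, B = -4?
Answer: 0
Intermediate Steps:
J(D, X) = -5 + D
F(S) = -7 (F(S) = (-5 - 4) - 1*(-2) = -9 + 2 = -7)
Y = 3 (Y = -4 - 1*(-7) = -4 + 7 = 3)
n(h, z) = 5 - 4*z (n(h, z) = -4*z + 5 = 5 - 4*z)
t(R) = 3 + R (t(R) = R + 3 = 3 + R)
n(-30, -24)*t(-3) = (5 - 4*(-24))*(3 - 3) = (5 + 96)*0 = 101*0 = 0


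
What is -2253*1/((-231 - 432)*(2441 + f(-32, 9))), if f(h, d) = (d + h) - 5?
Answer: 751/533273 ≈ 0.0014083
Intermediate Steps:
f(h, d) = -5 + d + h
-2253*1/((-231 - 432)*(2441 + f(-32, 9))) = -2253*1/((-231 - 432)*(2441 + (-5 + 9 - 32))) = -2253*(-1/(663*(2441 - 28))) = -2253/((-663*2413)) = -2253/(-1599819) = -2253*(-1/1599819) = 751/533273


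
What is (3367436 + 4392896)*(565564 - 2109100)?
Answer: -11978351813952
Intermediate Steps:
(3367436 + 4392896)*(565564 - 2109100) = 7760332*(-1543536) = -11978351813952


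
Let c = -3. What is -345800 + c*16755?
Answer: -396065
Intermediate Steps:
-345800 + c*16755 = -345800 - 3*16755 = -345800 - 50265 = -396065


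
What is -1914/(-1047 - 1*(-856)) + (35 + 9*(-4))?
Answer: 1723/191 ≈ 9.0209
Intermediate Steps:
-1914/(-1047 - 1*(-856)) + (35 + 9*(-4)) = -1914/(-1047 + 856) + (35 - 36) = -1914/(-191) - 1 = -1914*(-1/191) - 1 = 1914/191 - 1 = 1723/191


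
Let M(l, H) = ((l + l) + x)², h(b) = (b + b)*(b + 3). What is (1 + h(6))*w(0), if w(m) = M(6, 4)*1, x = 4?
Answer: 27904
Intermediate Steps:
h(b) = 2*b*(3 + b) (h(b) = (2*b)*(3 + b) = 2*b*(3 + b))
M(l, H) = (4 + 2*l)² (M(l, H) = ((l + l) + 4)² = (2*l + 4)² = (4 + 2*l)²)
w(m) = 256 (w(m) = (4*(2 + 6)²)*1 = (4*8²)*1 = (4*64)*1 = 256*1 = 256)
(1 + h(6))*w(0) = (1 + 2*6*(3 + 6))*256 = (1 + 2*6*9)*256 = (1 + 108)*256 = 109*256 = 27904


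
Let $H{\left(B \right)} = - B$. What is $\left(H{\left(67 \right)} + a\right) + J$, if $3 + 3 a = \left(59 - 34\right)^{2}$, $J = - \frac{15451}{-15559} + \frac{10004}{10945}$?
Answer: $\frac{72667750648}{510879765} \approx 142.24$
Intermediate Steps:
$J = \frac{324763431}{170293255}$ ($J = \left(-15451\right) \left(- \frac{1}{15559}\right) + 10004 \cdot \frac{1}{10945} = \frac{15451}{15559} + \frac{10004}{10945} = \frac{324763431}{170293255} \approx 1.9071$)
$a = \frac{622}{3}$ ($a = -1 + \frac{\left(59 - 34\right)^{2}}{3} = -1 + \frac{25^{2}}{3} = -1 + \frac{1}{3} \cdot 625 = -1 + \frac{625}{3} = \frac{622}{3} \approx 207.33$)
$\left(H{\left(67 \right)} + a\right) + J = \left(\left(-1\right) 67 + \frac{622}{3}\right) + \frac{324763431}{170293255} = \left(-67 + \frac{622}{3}\right) + \frac{324763431}{170293255} = \frac{421}{3} + \frac{324763431}{170293255} = \frac{72667750648}{510879765}$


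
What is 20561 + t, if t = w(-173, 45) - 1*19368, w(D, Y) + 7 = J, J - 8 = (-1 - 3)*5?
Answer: 1174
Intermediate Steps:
J = -12 (J = 8 + (-1 - 3)*5 = 8 - 4*5 = 8 - 20 = -12)
w(D, Y) = -19 (w(D, Y) = -7 - 12 = -19)
t = -19387 (t = -19 - 1*19368 = -19 - 19368 = -19387)
20561 + t = 20561 - 19387 = 1174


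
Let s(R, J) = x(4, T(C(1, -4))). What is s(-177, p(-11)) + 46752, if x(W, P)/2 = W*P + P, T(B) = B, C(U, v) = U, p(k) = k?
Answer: 46762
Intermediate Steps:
x(W, P) = 2*P + 2*P*W (x(W, P) = 2*(W*P + P) = 2*(P*W + P) = 2*(P + P*W) = 2*P + 2*P*W)
s(R, J) = 10 (s(R, J) = 2*1*(1 + 4) = 2*1*5 = 10)
s(-177, p(-11)) + 46752 = 10 + 46752 = 46762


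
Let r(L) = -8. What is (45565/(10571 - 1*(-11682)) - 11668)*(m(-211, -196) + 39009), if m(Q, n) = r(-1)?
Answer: -10124754723439/22253 ≈ -4.5498e+8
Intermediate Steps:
m(Q, n) = -8
(45565/(10571 - 1*(-11682)) - 11668)*(m(-211, -196) + 39009) = (45565/(10571 - 1*(-11682)) - 11668)*(-8 + 39009) = (45565/(10571 + 11682) - 11668)*39001 = (45565/22253 - 11668)*39001 = -259602439/22253*39001 = -10124754723439/22253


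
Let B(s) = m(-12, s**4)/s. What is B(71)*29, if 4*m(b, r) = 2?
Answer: 29/142 ≈ 0.20423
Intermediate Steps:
m(b, r) = 1/2 (m(b, r) = (1/4)*2 = 1/2)
B(s) = 1/(2*s)
B(71)*29 = ((1/2)/71)*29 = ((1/2)*(1/71))*29 = (1/142)*29 = 29/142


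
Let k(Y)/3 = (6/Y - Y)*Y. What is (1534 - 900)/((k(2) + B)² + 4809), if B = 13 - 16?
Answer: 317/2409 ≈ 0.13159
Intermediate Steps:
B = -3
k(Y) = 3*Y*(-Y + 6/Y) (k(Y) = 3*((6/Y - Y)*Y) = 3*((-Y + 6/Y)*Y) = 3*(Y*(-Y + 6/Y)) = 3*Y*(-Y + 6/Y))
(1534 - 900)/((k(2) + B)² + 4809) = (1534 - 900)/(((18 - 3*2²) - 3)² + 4809) = 634/(((18 - 3*4) - 3)² + 4809) = 634/(((18 - 12) - 3)² + 4809) = 634/((6 - 3)² + 4809) = 634/(3² + 4809) = 634/(9 + 4809) = 634/4818 = 634*(1/4818) = 317/2409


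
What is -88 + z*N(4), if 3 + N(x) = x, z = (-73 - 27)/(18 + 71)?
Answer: -7932/89 ≈ -89.124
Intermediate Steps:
z = -100/89 ≈ -1.1236
N(x) = -3 + x
-88 + z*N(4) = -88 - 100*(-3 + 4)/89 = -88 - 100/89*1 = -88 - 100/89 = -7932/89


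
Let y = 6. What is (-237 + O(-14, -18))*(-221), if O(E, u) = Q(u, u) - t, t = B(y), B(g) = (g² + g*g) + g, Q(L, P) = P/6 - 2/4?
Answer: 140777/2 ≈ 70389.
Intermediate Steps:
Q(L, P) = -½ + P/6 (Q(L, P) = P*(⅙) - 2*¼ = P/6 - ½ = -½ + P/6)
B(g) = g + 2*g² (B(g) = (g² + g²) + g = 2*g² + g = g + 2*g²)
t = 78 (t = 6*(1 + 2*6) = 6*(1 + 12) = 6*13 = 78)
O(E, u) = -157/2 + u/6 (O(E, u) = (-½ + u/6) - 1*78 = (-½ + u/6) - 78 = -157/2 + u/6)
(-237 + O(-14, -18))*(-221) = (-237 + (-157/2 + (⅙)*(-18)))*(-221) = (-237 + (-157/2 - 3))*(-221) = (-237 - 163/2)*(-221) = -637/2*(-221) = 140777/2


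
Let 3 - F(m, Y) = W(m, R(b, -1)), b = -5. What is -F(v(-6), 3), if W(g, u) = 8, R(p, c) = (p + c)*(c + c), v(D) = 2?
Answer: 5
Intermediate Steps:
R(p, c) = 2*c*(c + p) (R(p, c) = (c + p)*(2*c) = 2*c*(c + p))
F(m, Y) = -5 (F(m, Y) = 3 - 1*8 = 3 - 8 = -5)
-F(v(-6), 3) = -1*(-5) = 5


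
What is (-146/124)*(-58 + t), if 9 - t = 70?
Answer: 8687/62 ≈ 140.11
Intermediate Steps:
t = -61 (t = 9 - 1*70 = 9 - 70 = -61)
(-146/124)*(-58 + t) = (-146/124)*(-58 - 61) = -146*1/124*(-119) = -73/62*(-119) = 8687/62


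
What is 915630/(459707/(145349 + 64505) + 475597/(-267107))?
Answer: 17108080304489380/7661674937 ≈ 2.2329e+6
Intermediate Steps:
915630/(459707/(145349 + 64505) + 475597/(-267107)) = 915630/(459707/209854 + 475597*(-1/267107)) = 915630/(459707*(1/209854) - 475597/267107) = 915630/(459707/209854 - 475597/267107) = 915630/(22985024811/56053472378) = 915630*(56053472378/22985024811) = 17108080304489380/7661674937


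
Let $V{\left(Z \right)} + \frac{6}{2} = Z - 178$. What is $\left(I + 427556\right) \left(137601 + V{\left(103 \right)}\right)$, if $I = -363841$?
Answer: $8762277945$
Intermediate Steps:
$V{\left(Z \right)} = -181 + Z$ ($V{\left(Z \right)} = -3 + \left(Z - 178\right) = -3 + \left(-178 + Z\right) = -181 + Z$)
$\left(I + 427556\right) \left(137601 + V{\left(103 \right)}\right) = \left(-363841 + 427556\right) \left(137601 + \left(-181 + 103\right)\right) = 63715 \left(137601 - 78\right) = 63715 \cdot 137523 = 8762277945$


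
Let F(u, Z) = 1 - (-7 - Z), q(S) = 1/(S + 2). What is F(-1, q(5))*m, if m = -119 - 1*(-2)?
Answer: -6669/7 ≈ -952.71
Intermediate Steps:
q(S) = 1/(2 + S)
F(u, Z) = 8 + Z (F(u, Z) = 1 + (7 + Z) = 8 + Z)
m = -117 (m = -119 + 2 = -117)
F(-1, q(5))*m = (8 + 1/(2 + 5))*(-117) = (8 + 1/7)*(-117) = (57/7)*(-117) = -6669/7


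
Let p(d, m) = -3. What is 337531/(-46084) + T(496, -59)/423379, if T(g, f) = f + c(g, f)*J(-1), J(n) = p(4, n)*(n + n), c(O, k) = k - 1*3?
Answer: -142923399453/19510997836 ≈ -7.3253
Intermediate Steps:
c(O, k) = -3 + k (c(O, k) = k - 3 = -3 + k)
J(n) = -6*n (J(n) = -3*(n + n) = -6*n)
T(g, f) = -18 + 7*f (T(g, f) = f + (-3 + f)*(-6*(-1)) = f + (-3 + f)*6 = f + (-18 + 6*f) = -18 + 7*f)
337531/(-46084) + T(496, -59)/423379 = 337531/(-46084) + (-18 + 7*(-59))/423379 = 337531*(-1/46084) + (-18 - 413)*(1/423379) = -337531/46084 - 431*1/423379 = -337531/46084 - 431/423379 = -142923399453/19510997836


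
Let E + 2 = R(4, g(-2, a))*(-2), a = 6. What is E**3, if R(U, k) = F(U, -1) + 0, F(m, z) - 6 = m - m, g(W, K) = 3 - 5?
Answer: -2744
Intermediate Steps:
g(W, K) = -2
F(m, z) = 6 (F(m, z) = 6 + (m - m) = 6 + 0 = 6)
R(U, k) = 6 (R(U, k) = 6 + 0 = 6)
E = -14 (E = -2 + 6*(-2) = -2 - 12 = -14)
E**3 = (-14)**3 = -2744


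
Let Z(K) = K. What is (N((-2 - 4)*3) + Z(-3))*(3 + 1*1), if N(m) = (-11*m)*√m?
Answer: -12 + 2376*I*√2 ≈ -12.0 + 3360.2*I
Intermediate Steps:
N(m) = -11*m^(3/2)
(N((-2 - 4)*3) + Z(-3))*(3 + 1*1) = (-11*3*√3*(-2 - 4)^(3/2) - 3)*(3 + 1*1) = (-11*(-54*I*√2) - 3)*(3 + 1) = (-(-594)*I*√2 - 3)*4 = (594*I*√2 - 3)*4 = (-3 + 594*I*√2)*4 = -12 + 2376*I*√2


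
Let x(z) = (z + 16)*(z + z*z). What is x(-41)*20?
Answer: -820000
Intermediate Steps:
x(z) = (16 + z)*(z + z²)
x(-41)*20 = -41*(16 + (-41)² + 17*(-41))*20 = -41*(16 + 1681 - 697)*20 = -41*1000*20 = -41000*20 = -820000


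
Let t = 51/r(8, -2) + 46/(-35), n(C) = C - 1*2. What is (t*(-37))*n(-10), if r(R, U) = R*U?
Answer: -279831/140 ≈ -1998.8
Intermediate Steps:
n(C) = -2 + C (n(C) = C - 2 = -2 + C)
t = -2521/560 (t = 51/((8*(-2))) + 46/(-35) = 51/(-16) + 46*(-1/35) = 51*(-1/16) - 46/35 = -51/16 - 46/35 = -2521/560 ≈ -4.5018)
(t*(-37))*n(-10) = (-2521/560*(-37))*(-2 - 10) = (93277/560)*(-12) = -279831/140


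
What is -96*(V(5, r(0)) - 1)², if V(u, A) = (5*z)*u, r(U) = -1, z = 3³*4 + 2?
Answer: -725472096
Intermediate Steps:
z = 110 (z = 27*4 + 2 = 108 + 2 = 110)
V(u, A) = 550*u (V(u, A) = (5*110)*u = 550*u)
-96*(V(5, r(0)) - 1)² = -96*(550*5 - 1)² = -96*(2750 - 1)² = -96*2749² = -96*7557001 = -725472096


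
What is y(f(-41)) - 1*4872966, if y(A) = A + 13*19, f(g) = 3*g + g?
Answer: -4872883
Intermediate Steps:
f(g) = 4*g
y(A) = 247 + A (y(A) = A + 247 = 247 + A)
y(f(-41)) - 1*4872966 = (247 + 4*(-41)) - 1*4872966 = (247 - 164) - 4872966 = 83 - 4872966 = -4872883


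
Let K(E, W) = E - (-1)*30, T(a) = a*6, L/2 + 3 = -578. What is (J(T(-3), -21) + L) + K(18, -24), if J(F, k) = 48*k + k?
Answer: -2143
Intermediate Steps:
L = -1162 (L = -6 + 2*(-578) = -6 - 1156 = -1162)
T(a) = 6*a
K(E, W) = 30 + E (K(E, W) = E - 1*(-30) = E + 30 = 30 + E)
J(F, k) = 49*k
(J(T(-3), -21) + L) + K(18, -24) = (49*(-21) - 1162) + (30 + 18) = (-1029 - 1162) + 48 = -2191 + 48 = -2143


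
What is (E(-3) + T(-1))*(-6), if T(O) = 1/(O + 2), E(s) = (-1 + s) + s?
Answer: 36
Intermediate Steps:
E(s) = -1 + 2*s
T(O) = 1/(2 + O)
(E(-3) + T(-1))*(-6) = ((-1 + 2*(-3)) + 1/(2 - 1))*(-6) = ((-1 - 6) + 1/1)*(-6) = (-7 + 1)*(-6) = -6*(-6) = 36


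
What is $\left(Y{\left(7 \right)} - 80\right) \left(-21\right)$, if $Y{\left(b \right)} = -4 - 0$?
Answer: $1764$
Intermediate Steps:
$Y{\left(b \right)} = -4$ ($Y{\left(b \right)} = -4 + 0 = -4$)
$\left(Y{\left(7 \right)} - 80\right) \left(-21\right) = \left(-4 - 80\right) \left(-21\right) = \left(-84\right) \left(-21\right) = 1764$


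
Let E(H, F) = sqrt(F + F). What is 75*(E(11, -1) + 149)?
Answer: 11175 + 75*I*sqrt(2) ≈ 11175.0 + 106.07*I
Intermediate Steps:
E(H, F) = sqrt(2)*sqrt(F) (E(H, F) = sqrt(2*F) = sqrt(2)*sqrt(F))
75*(E(11, -1) + 149) = 75*(sqrt(2)*sqrt(-1) + 149) = 75*(sqrt(2)*I + 149) = 75*(I*sqrt(2) + 149) = 75*(149 + I*sqrt(2)) = 11175 + 75*I*sqrt(2)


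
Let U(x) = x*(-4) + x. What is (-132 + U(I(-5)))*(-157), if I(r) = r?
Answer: 18369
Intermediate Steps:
U(x) = -3*x (U(x) = -4*x + x = -3*x)
(-132 + U(I(-5)))*(-157) = (-132 - 3*(-5))*(-157) = (-132 + 15)*(-157) = -117*(-157) = 18369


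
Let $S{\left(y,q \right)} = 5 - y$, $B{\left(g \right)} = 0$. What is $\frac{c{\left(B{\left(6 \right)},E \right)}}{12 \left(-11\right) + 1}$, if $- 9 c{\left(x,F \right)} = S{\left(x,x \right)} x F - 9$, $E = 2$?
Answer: $- \frac{1}{131} \approx -0.0076336$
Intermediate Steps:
$c{\left(x,F \right)} = 1 - \frac{F x \left(5 - x\right)}{9}$ ($c{\left(x,F \right)} = - \frac{\left(5 - x\right) x F - 9}{9} = - \frac{x \left(5 - x\right) F - 9}{9} = - \frac{F x \left(5 - x\right) - 9}{9} = - \frac{-9 + F x \left(5 - x\right)}{9} = 1 - \frac{F x \left(5 - x\right)}{9}$)
$\frac{c{\left(B{\left(6 \right)},E \right)}}{12 \left(-11\right) + 1} = \frac{1 + \frac{1}{9} \cdot 2 \cdot 0 \left(-5 + 0\right)}{12 \left(-11\right) + 1} = \frac{1 + \frac{1}{9} \cdot 2 \cdot 0 \left(-5\right)}{-132 + 1} = \frac{1 + 0}{-131} = 1 \left(- \frac{1}{131}\right) = - \frac{1}{131}$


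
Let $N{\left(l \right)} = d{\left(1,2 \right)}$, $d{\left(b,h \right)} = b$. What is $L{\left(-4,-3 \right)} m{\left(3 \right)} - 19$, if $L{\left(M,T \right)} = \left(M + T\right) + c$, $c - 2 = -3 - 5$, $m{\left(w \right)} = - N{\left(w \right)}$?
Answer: $-6$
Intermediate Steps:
$N{\left(l \right)} = 1$
$m{\left(w \right)} = -1$ ($m{\left(w \right)} = \left(-1\right) 1 = -1$)
$c = -6$ ($c = 2 - 8 = -6$)
$L{\left(M,T \right)} = -6 + M + T$ ($L{\left(M,T \right)} = \left(M + T\right) - 6 = -6 + M + T$)
$L{\left(-4,-3 \right)} m{\left(3 \right)} - 19 = \left(-6 - 4 - 3\right) \left(-1\right) - 19 = \left(-13\right) \left(-1\right) - 19 = 13 - 19 = -6$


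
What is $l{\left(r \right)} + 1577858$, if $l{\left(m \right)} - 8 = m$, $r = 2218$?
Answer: $1580084$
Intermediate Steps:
$l{\left(m \right)} = 8 + m$
$l{\left(r \right)} + 1577858 = \left(8 + 2218\right) + 1577858 = 2226 + 1577858 = 1580084$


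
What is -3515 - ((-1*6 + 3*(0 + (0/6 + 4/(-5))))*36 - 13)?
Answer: -15998/5 ≈ -3199.6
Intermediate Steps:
-3515 - ((-1*6 + 3*(0 + (0/6 + 4/(-5))))*36 - 13) = -3515 - ((-6 + 3*(0 + (0*(⅙) + 4*(-⅕))))*36 - 13) = -3515 - ((-6 + 3*(0 + (0 - ⅘)))*36 - 13) = -3515 - ((-6 + 3*(0 - ⅘))*36 - 13) = -3515 - ((-6 + 3*(-⅘))*36 - 13) = -3515 - ((-6 - 12/5)*36 - 13) = -3515 - (-42/5*36 - 13) = -3515 - (-1512/5 - 13) = -3515 - 1*(-1577/5) = -3515 + 1577/5 = -15998/5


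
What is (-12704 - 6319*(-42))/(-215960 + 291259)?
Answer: 252694/75299 ≈ 3.3559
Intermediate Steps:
(-12704 - 6319*(-42))/(-215960 + 291259) = (-12704 + 265398)/75299 = 252694*(1/75299) = 252694/75299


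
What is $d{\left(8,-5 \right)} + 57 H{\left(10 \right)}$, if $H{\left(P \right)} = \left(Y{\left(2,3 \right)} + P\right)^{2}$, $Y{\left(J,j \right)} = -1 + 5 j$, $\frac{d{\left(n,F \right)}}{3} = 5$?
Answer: $32847$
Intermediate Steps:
$d{\left(n,F \right)} = 15$ ($d{\left(n,F \right)} = 3 \cdot 5 = 15$)
$H{\left(P \right)} = \left(14 + P\right)^{2}$ ($H{\left(P \right)} = \left(\left(-1 + 5 \cdot 3\right) + P\right)^{2} = \left(\left(-1 + 15\right) + P\right)^{2} = \left(14 + P\right)^{2}$)
$d{\left(8,-5 \right)} + 57 H{\left(10 \right)} = 15 + 57 \left(14 + 10\right)^{2} = 15 + 57 \cdot 24^{2} = 15 + 57 \cdot 576 = 15 + 32832 = 32847$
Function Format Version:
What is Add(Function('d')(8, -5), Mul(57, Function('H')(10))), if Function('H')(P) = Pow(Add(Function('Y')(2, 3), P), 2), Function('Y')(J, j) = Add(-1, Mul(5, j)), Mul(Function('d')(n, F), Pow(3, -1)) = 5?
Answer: 32847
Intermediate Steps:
Function('d')(n, F) = 15 (Function('d')(n, F) = Mul(3, 5) = 15)
Function('H')(P) = Pow(Add(14, P), 2) (Function('H')(P) = Pow(Add(Add(-1, Mul(5, 3)), P), 2) = Pow(Add(Add(-1, 15), P), 2) = Pow(Add(14, P), 2))
Add(Function('d')(8, -5), Mul(57, Function('H')(10))) = Add(15, Mul(57, Pow(Add(14, 10), 2))) = Add(15, Mul(57, Pow(24, 2))) = Add(15, Mul(57, 576)) = Add(15, 32832) = 32847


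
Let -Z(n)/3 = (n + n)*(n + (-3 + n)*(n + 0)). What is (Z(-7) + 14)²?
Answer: 7075600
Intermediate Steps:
Z(n) = -6*n*(n + n*(-3 + n)) (Z(n) = -3*(n + n)*(n + (-3 + n)*(n + 0)) = -3*2*n*(n + (-3 + n)*n) = -3*2*n*(n + n*(-3 + n)) = -6*n*(n + n*(-3 + n)))
(Z(-7) + 14)² = (6*(-7)²*(2 - 1*(-7)) + 14)² = (6*49*(2 + 7) + 14)² = (6*49*9 + 14)² = (2646 + 14)² = 2660² = 7075600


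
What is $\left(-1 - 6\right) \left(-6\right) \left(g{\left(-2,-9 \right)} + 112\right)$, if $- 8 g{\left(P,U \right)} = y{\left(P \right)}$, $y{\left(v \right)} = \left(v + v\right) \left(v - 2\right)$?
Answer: $4620$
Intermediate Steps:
$y{\left(v \right)} = 2 v \left(-2 + v\right)$
$g{\left(P,U \right)} = - \frac{P \left(-2 + P\right)}{4}$ ($g{\left(P,U \right)} = - \frac{2 P \left(-2 + P\right)}{8} = - \frac{P \left(-2 + P\right)}{4}$)
$\left(-1 - 6\right) \left(-6\right) \left(g{\left(-2,-9 \right)} + 112\right) = \left(-1 - 6\right) \left(-6\right) \left(\frac{1}{4} \left(-2\right) \left(2 - -2\right) + 112\right) = \left(-7\right) \left(-6\right) \left(\frac{1}{4} \left(-2\right) \left(2 + 2\right) + 112\right) = 42 \left(\frac{1}{4} \left(-2\right) 4 + 112\right) = 42 \left(-2 + 112\right) = 42 \cdot 110 = 4620$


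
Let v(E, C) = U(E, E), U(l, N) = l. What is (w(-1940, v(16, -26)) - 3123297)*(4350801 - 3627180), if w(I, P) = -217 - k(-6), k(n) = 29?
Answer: -2260261309203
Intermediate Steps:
v(E, C) = E
w(I, P) = -246 (w(I, P) = -217 - 1*29 = -217 - 29 = -246)
(w(-1940, v(16, -26)) - 3123297)*(4350801 - 3627180) = (-246 - 3123297)*(4350801 - 3627180) = -3123543*723621 = -2260261309203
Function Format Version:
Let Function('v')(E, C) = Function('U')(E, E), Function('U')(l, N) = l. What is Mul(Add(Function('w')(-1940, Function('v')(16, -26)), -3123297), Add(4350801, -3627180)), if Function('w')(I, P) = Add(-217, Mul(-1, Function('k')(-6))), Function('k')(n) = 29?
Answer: -2260261309203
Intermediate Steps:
Function('v')(E, C) = E
Function('w')(I, P) = -246 (Function('w')(I, P) = Add(-217, Mul(-1, 29)) = Add(-217, -29) = -246)
Mul(Add(Function('w')(-1940, Function('v')(16, -26)), -3123297), Add(4350801, -3627180)) = Mul(Add(-246, -3123297), Add(4350801, -3627180)) = Mul(-3123543, 723621) = -2260261309203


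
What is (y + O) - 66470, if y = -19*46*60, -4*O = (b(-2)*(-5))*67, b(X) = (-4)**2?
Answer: -117570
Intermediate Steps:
b(X) = 16
O = 1340 (O = -16*(-5)*67/4 = -(-20)*67 = -1/4*(-5360) = 1340)
y = -52440 (y = -874*60 = -52440)
(y + O) - 66470 = (-52440 + 1340) - 66470 = -51100 - 66470 = -117570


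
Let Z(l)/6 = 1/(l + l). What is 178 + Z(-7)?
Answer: 1243/7 ≈ 177.57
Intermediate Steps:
Z(l) = 3/l (Z(l) = 6/(l + l) = 6/((2*l)) = 6*(1/(2*l)) = 3/l)
178 + Z(-7) = 178 + 3/(-7) = 178 + 3*(-1/7) = 178 - 3/7 = 1243/7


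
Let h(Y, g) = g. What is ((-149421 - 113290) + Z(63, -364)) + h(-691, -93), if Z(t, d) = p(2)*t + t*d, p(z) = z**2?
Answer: -285484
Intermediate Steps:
Z(t, d) = 4*t + d*t (Z(t, d) = 2**2*t + t*d = 4*t + d*t)
((-149421 - 113290) + Z(63, -364)) + h(-691, -93) = ((-149421 - 113290) + 63*(4 - 364)) - 93 = (-262711 + 63*(-360)) - 93 = (-262711 - 22680) - 93 = -285391 - 93 = -285484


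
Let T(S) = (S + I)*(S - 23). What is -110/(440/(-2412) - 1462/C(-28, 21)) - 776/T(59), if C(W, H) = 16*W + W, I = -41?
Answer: -77583953/1975509 ≈ -39.273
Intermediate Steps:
T(S) = (-41 + S)*(-23 + S) (T(S) = (S - 41)*(S - 23) = (-41 + S)*(-23 + S))
C(W, H) = 17*W
-110/(440/(-2412) - 1462/C(-28, 21)) - 776/T(59) = -110/(440/(-2412) - 1462/(17*(-28))) - 776/(943 + 59² - 64*59) = -110/(440*(-1/2412) - 1462/(-476)) - 776/(943 + 3481 - 3776) = -110/(-110/603 - 1462*(-1/476)) - 776/648 = -110/(-110/603 + 43/14) - 776*1/648 = -110/24389/8442 - 97/81 = -110*8442/24389 - 97/81 = -928620/24389 - 97/81 = -77583953/1975509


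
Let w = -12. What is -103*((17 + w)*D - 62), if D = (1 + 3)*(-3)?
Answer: 12566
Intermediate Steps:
D = -12 (D = 4*(-3) = -12)
-103*((17 + w)*D - 62) = -103*((17 - 12)*(-12) - 62) = -103*(5*(-12) - 62) = -103*(-60 - 62) = -103*(-122) = 12566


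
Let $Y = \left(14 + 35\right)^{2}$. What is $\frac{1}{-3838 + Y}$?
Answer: $- \frac{1}{1437} \approx -0.00069589$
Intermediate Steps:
$Y = 2401$ ($Y = 49^{2} = 2401$)
$\frac{1}{-3838 + Y} = \frac{1}{-3838 + 2401} = \frac{1}{-1437} = - \frac{1}{1437}$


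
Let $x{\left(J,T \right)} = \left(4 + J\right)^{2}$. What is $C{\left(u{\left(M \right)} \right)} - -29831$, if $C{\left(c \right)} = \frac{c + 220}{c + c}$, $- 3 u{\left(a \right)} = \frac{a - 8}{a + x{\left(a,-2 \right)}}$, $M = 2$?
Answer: $\frac{63843}{2} \approx 31922.0$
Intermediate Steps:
$u{\left(a \right)} = - \frac{-8 + a}{3 \left(a + \left(4 + a\right)^{2}\right)}$ ($u{\left(a \right)} = - \frac{\left(a - 8\right) \frac{1}{a + \left(4 + a\right)^{2}}}{3} = - \frac{\left(-8 + a\right) \frac{1}{a + \left(4 + a\right)^{2}}}{3} = - \frac{\frac{1}{a + \left(4 + a\right)^{2}} \left(-8 + a\right)}{3} = - \frac{-8 + a}{3 \left(a + \left(4 + a\right)^{2}\right)}$)
$C{\left(c \right)} = \frac{220 + c}{2 c}$
$C{\left(u{\left(M \right)} \right)} - -29831 = \frac{220 + \frac{8 - 2}{3 \left(2 + \left(4 + 2\right)^{2}\right)}}{2 \frac{8 - 2}{3 \left(2 + \left(4 + 2\right)^{2}\right)}} - -29831 = \frac{220 + \frac{8 - 2}{3 \left(2 + 6^{2}\right)}}{2 \frac{8 - 2}{3 \left(2 + 6^{2}\right)}} + 29831 = \frac{220 + \frac{1}{3} \frac{1}{2 + 36} \cdot 6}{2 \cdot \frac{1}{3} \frac{1}{2 + 36} \cdot 6} + 29831 = \frac{220 + \frac{1}{3} \cdot \frac{1}{38} \cdot 6}{2 \cdot \frac{1}{3} \cdot \frac{1}{38} \cdot 6} + 29831 = \frac{\frac{1}{\frac{1}{19}} \left(220 + \frac{1}{19}\right)}{2} + 29831 = \frac{1}{2} \cdot 19 \cdot \frac{4181}{19} + 29831 = \frac{4181}{2} + 29831 = \frac{63843}{2}$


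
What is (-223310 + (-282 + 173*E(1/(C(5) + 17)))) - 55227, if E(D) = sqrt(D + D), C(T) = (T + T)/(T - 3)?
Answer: -278819 + 173*sqrt(11)/11 ≈ -2.7877e+5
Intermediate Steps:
C(T) = 2*T/(-3 + T) (C(T) = (2*T)/(-3 + T) = 2*T/(-3 + T))
E(D) = sqrt(2)*sqrt(D) (E(D) = sqrt(2*D) = sqrt(2)*sqrt(D))
(-223310 + (-282 + 173*E(1/(C(5) + 17)))) - 55227 = (-223310 + (-282 + 173*(sqrt(2)*sqrt(1/(2*5/(-3 + 5) + 17))))) - 55227 = (-223310 + (-282 + 173*(sqrt(2)*sqrt(1/(2*5/2 + 17))))) - 55227 = (-223310 + (-282 + 173*(sqrt(2)*sqrt(1/(2*5*(1/2) + 17))))) - 55227 = (-223310 + (-282 + 173*(sqrt(2)*sqrt(1/(5 + 17))))) - 55227 = (-223310 + (-282 + 173*(sqrt(2)*sqrt(1/22)))) - 55227 = (-223310 + (-282 + 173*(sqrt(2)*(sqrt(22)/22)))) - 55227 = (-223310 + (-282 + 173*(sqrt(11)/11))) - 55227 = (-223310 + (-282 + 173*sqrt(11)/11)) - 55227 = (-223592 + 173*sqrt(11)/11) - 55227 = -278819 + 173*sqrt(11)/11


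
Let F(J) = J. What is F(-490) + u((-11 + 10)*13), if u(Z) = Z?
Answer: -503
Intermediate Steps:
F(-490) + u((-11 + 10)*13) = -490 + (-11 + 10)*13 = -490 - 1*13 = -490 - 13 = -503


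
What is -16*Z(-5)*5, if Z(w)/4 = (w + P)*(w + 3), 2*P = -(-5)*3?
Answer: 1600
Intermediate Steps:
P = 15/2 (P = (-(-5)*3)/2 = (-5*(-3))/2 = (1/2)*15 = 15/2 ≈ 7.5000)
Z(w) = 4*(3 + w)*(15/2 + w) (Z(w) = 4*((w + 15/2)*(w + 3)) = 4*((15/2 + w)*(3 + w)) = 4*((3 + w)*(15/2 + w)) = 4*(3 + w)*(15/2 + w))
-16*Z(-5)*5 = -16*(90 + 4*(-5)**2 + 42*(-5))*5 = -16*(90 + 4*25 - 210)*5 = -16*(90 + 100 - 210)*5 = -16*(-20)*5 = 320*5 = 1600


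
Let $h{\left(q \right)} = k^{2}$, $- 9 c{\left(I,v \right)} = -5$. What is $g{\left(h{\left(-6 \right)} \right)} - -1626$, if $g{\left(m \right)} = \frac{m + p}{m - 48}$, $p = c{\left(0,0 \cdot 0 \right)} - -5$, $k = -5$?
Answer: $\frac{336307}{207} \approx 1624.7$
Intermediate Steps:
$c{\left(I,v \right)} = \frac{5}{9}$ ($c{\left(I,v \right)} = \left(- \frac{1}{9}\right) \left(-5\right) = \frac{5}{9}$)
$h{\left(q \right)} = 25$ ($h{\left(q \right)} = \left(-5\right)^{2} = 25$)
$p = \frac{50}{9}$ ($p = \frac{5}{9} - -5 = \frac{5}{9} + 5 = \frac{50}{9} \approx 5.5556$)
$g{\left(m \right)} = \frac{\frac{50}{9} + m}{-48 + m}$ ($g{\left(m \right)} = \frac{m + \frac{50}{9}}{m - 48} = \frac{\frac{50}{9} + m}{-48 + m}$)
$g{\left(h{\left(-6 \right)} \right)} - -1626 = \frac{\frac{50}{9} + 25}{-48 + 25} - -1626 = \frac{1}{-23} \cdot \frac{275}{9} + 1626 = \left(- \frac{1}{23}\right) \frac{275}{9} + 1626 = - \frac{275}{207} + 1626 = \frac{336307}{207}$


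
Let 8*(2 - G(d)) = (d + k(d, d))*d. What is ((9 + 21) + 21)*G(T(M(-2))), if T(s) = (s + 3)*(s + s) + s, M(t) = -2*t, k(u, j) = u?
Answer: -45798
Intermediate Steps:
T(s) = s + 2*s*(3 + s) (T(s) = (3 + s)*(2*s) + s = 2*s*(3 + s) + s = s + 2*s*(3 + s))
G(d) = 2 - d**2/4 (G(d) = 2 - (d + d)*d/8 = 2 - 2*d*d/8 = 2 - d**2/4)
((9 + 21) + 21)*G(T(M(-2))) = ((9 + 21) + 21)*(2 - 16*(7 + 2*(-2*(-2)))**2/4) = (30 + 21)*(2 - 16*(7 + 2*4)**2/4) = 51*(2 - 16*(7 + 8)**2/4) = 51*(2 - (4*15)**2/4) = 51*(2 - 1/4*60**2) = 51*(2 - 1/4*3600) = 51*(2 - 900) = 51*(-898) = -45798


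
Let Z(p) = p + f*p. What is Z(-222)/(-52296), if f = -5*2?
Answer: -333/8716 ≈ -0.038206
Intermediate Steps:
f = -10
Z(p) = -9*p (Z(p) = p - 10*p = -9*p)
Z(-222)/(-52296) = -9*(-222)/(-52296) = 1998*(-1/52296) = -333/8716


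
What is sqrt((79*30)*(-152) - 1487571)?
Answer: I*sqrt(1847811) ≈ 1359.3*I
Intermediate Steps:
sqrt((79*30)*(-152) - 1487571) = sqrt(2370*(-152) - 1487571) = sqrt(-360240 - 1487571) = sqrt(-1847811) = I*sqrt(1847811)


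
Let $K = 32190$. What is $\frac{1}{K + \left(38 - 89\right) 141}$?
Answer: $\frac{1}{24999} \approx 4.0002 \cdot 10^{-5}$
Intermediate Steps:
$\frac{1}{K + \left(38 - 89\right) 141} = \frac{1}{32190 + \left(38 - 89\right) 141} = \frac{1}{32190 - 7191} = \frac{1}{24999}$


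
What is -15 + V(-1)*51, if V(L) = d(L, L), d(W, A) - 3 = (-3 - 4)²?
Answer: 2637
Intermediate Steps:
d(W, A) = 52 (d(W, A) = 3 + (-3 - 4)² = 3 + (-7)² = 3 + 49 = 52)
V(L) = 52
-15 + V(-1)*51 = -15 + 52*51 = -15 + 2652 = 2637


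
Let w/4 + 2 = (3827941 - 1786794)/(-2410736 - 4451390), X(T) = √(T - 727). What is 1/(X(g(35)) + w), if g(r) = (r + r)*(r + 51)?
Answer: 108184154378274/61316027967149113 + 11772193309969*√5293/61316027967149113 ≈ 0.015732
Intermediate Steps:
g(r) = 2*r*(51 + r) (g(r) = (2*r)*(51 + r) = 2*r*(51 + r))
X(T) = √(-727 + T)
w = -31530798/3431063 (w = -8 + 4*((3827941 - 1786794)/(-2410736 - 4451390)) = -8 + 4*(2041147/(-6862126)) = -8 + 4*(2041147*(-1/6862126)) = -8 + 4*(-2041147/6862126) = -8 - 4082294/3431063 = -31530798/3431063 ≈ -9.1898)
1/(X(g(35)) + w) = 1/(√(-727 + 2*35*(51 + 35)) - 31530798/3431063) = 1/(√(-727 + 2*35*86) - 31530798/3431063) = 1/(√(-727 + 6020) - 31530798/3431063) = 1/(√5293 - 31530798/3431063) = 1/(-31530798/3431063 + √5293)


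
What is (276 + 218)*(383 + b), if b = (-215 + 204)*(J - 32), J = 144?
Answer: -419406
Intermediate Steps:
b = -1232 (b = (-215 + 204)*(144 - 32) = -11*112 = -1232)
(276 + 218)*(383 + b) = (276 + 218)*(383 - 1232) = 494*(-849) = -419406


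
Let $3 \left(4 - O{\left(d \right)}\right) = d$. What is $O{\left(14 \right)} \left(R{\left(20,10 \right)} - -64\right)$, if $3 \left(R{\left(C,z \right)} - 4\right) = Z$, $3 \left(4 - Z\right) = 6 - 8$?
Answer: $- \frac{1252}{27} \approx -46.37$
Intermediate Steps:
$O{\left(d \right)} = 4 - \frac{d}{3}$
$Z = \frac{14}{3}$ ($Z = 4 - \frac{6 - 8}{3} = 4 - - \frac{2}{3} = 4 + \frac{2}{3} = \frac{14}{3} \approx 4.6667$)
$R{\left(C,z \right)} = \frac{50}{9}$ ($R{\left(C,z \right)} = 4 + \frac{1}{3} \cdot \frac{14}{3} = 4 + \frac{14}{9} = \frac{50}{9}$)
$O{\left(14 \right)} \left(R{\left(20,10 \right)} - -64\right) = \left(4 - \frac{14}{3}\right) \left(\frac{50}{9} - -64\right) = \left(4 - \frac{14}{3}\right) \left(\frac{50}{9} + 64\right) = \left(- \frac{2}{3}\right) \frac{626}{9} = - \frac{1252}{27}$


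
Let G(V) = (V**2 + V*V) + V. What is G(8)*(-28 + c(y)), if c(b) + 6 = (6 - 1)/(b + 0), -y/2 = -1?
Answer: -4284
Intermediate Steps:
y = 2 (y = -2*(-1) = 2)
G(V) = V + 2*V**2 (G(V) = (V**2 + V**2) + V = 2*V**2 + V = V + 2*V**2)
c(b) = -6 + 5/b (c(b) = -6 + (6 - 1)/(b + 0) = -6 + 5/b)
G(8)*(-28 + c(y)) = (8*(1 + 2*8))*(-28 + (-6 + 5/2)) = (8*(1 + 16))*(-28 + (-6 + 5*(1/2))) = (8*17)*(-28 + (-6 + 5/2)) = 136*(-28 - 7/2) = 136*(-63/2) = -4284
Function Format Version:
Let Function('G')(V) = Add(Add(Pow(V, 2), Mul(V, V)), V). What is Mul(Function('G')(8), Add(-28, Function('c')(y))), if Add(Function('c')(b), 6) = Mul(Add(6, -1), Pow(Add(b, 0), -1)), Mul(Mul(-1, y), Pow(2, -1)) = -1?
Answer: -4284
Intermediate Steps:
y = 2 (y = Mul(-2, -1) = 2)
Function('G')(V) = Add(V, Mul(2, Pow(V, 2))) (Function('G')(V) = Add(Add(Pow(V, 2), Pow(V, 2)), V) = Add(Mul(2, Pow(V, 2)), V) = Add(V, Mul(2, Pow(V, 2))))
Function('c')(b) = Add(-6, Mul(5, Pow(b, -1))) (Function('c')(b) = Add(-6, Mul(Add(6, -1), Pow(Add(b, 0), -1))) = Add(-6, Mul(5, Pow(b, -1))))
Mul(Function('G')(8), Add(-28, Function('c')(y))) = Mul(Mul(8, Add(1, Mul(2, 8))), Add(-28, Add(-6, Mul(5, Pow(2, -1))))) = Mul(Mul(8, Add(1, 16)), Add(-28, Add(-6, Mul(5, Rational(1, 2))))) = Mul(Mul(8, 17), Add(-28, Add(-6, Rational(5, 2)))) = Mul(136, Add(-28, Rational(-7, 2))) = Mul(136, Rational(-63, 2)) = -4284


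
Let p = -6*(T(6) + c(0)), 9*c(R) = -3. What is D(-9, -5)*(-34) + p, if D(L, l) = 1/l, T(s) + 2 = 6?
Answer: -76/5 ≈ -15.200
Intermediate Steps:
c(R) = -1/3 (c(R) = (1/9)*(-3) = -1/3)
T(s) = 4 (T(s) = -2 + 6 = 4)
p = -22 (p = -6*(4 - 1/3) = -6*11/3 = -22)
D(-9, -5)*(-34) + p = -34/(-5) - 22 = -1/5*(-34) - 22 = 34/5 - 22 = -76/5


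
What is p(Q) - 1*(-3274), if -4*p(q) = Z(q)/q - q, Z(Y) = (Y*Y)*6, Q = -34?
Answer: 6633/2 ≈ 3316.5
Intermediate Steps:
Z(Y) = 6*Y² (Z(Y) = Y²*6 = 6*Y²)
p(q) = -5*q/4 (p(q) = -((6*q²)/q - q)/4 = -(6*q - q)/4 = -5*q/4)
p(Q) - 1*(-3274) = -5/4*(-34) - 1*(-3274) = 85/2 + 3274 = 6633/2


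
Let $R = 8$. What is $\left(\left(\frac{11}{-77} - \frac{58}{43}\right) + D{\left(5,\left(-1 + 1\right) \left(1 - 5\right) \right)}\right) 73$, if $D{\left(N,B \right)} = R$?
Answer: $\frac{143007}{301} \approx 475.11$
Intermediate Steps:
$D{\left(N,B \right)} = 8$
$\left(\left(\frac{11}{-77} - \frac{58}{43}\right) + D{\left(5,\left(-1 + 1\right) \left(1 - 5\right) \right)}\right) 73 = \left(\left(\frac{11}{-77} - \frac{58}{43}\right) + 8\right) 73 = \left(\left(11 \left(- \frac{1}{77}\right) - \frac{58}{43}\right) + 8\right) 73 = \left(\left(- \frac{1}{7} - \frac{58}{43}\right) + 8\right) 73 = \left(- \frac{449}{301} + 8\right) 73 = \frac{1959}{301} \cdot 73 = \frac{143007}{301}$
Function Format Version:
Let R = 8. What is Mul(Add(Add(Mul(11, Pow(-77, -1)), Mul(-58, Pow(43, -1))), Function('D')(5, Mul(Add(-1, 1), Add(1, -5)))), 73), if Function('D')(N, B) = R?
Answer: Rational(143007, 301) ≈ 475.11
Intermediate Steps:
Function('D')(N, B) = 8
Mul(Add(Add(Mul(11, Pow(-77, -1)), Mul(-58, Pow(43, -1))), Function('D')(5, Mul(Add(-1, 1), Add(1, -5)))), 73) = Mul(Add(Add(Mul(11, Pow(-77, -1)), Mul(-58, Pow(43, -1))), 8), 73) = Mul(Add(Add(Mul(11, Rational(-1, 77)), Mul(-58, Rational(1, 43))), 8), 73) = Mul(Add(Add(Rational(-1, 7), Rational(-58, 43)), 8), 73) = Mul(Add(Rational(-449, 301), 8), 73) = Mul(Rational(1959, 301), 73) = Rational(143007, 301)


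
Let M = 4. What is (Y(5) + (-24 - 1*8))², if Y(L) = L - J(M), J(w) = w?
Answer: 961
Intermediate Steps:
Y(L) = -4 + L (Y(L) = L - 1*4 = L - 4 = -4 + L)
(Y(5) + (-24 - 1*8))² = ((-4 + 5) + (-24 - 1*8))² = (1 + (-24 - 8))² = (1 - 32)² = (-31)² = 961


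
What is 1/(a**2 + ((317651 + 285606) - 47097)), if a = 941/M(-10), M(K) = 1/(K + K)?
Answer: 1/354748560 ≈ 2.8189e-9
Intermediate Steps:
M(K) = 1/(2*K)
a = -18820 (a = 941/(((1/2)/(-10))) = 941/(((1/2)*(-1/10))) = 941/(-1/20) = 941*(-20) = -18820)
1/(a**2 + ((317651 + 285606) - 47097)) = 1/((-18820)**2 + ((317651 + 285606) - 47097)) = 1/(354192400 + (603257 - 47097)) = 1/(354192400 + 556160) = 1/354748560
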